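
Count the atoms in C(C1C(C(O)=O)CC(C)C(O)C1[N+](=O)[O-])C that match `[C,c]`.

10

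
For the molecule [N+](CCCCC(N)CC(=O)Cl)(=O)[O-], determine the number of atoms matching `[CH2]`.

5

The query [CH2] means: aliphatic carbon with exactly two hydrogens.
Check the 13 heavy atoms by environment: 5× C (H2) → match; 1× C (H1) → no; 1× N (H2) → no; 1× C (H0) → no; 2× O (H0) → no; 1× Cl (H0) → no; 1× N (charge +1, H0) → no; 1× O (charge -1, H0) → no.
That gives 5 matching atoms.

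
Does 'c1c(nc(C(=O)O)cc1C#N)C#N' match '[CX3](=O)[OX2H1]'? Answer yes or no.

The pattern [CX3](=O)[OX2H1] describes an sp2 carbon double-bonded to O and single-bonded to an -OH oxygen — a carboxylic acid.
The molecule carries a carboxylic acid group (-C(=O)OH), whose atoms satisfy every constraint of the query, so the pattern matches.

Yes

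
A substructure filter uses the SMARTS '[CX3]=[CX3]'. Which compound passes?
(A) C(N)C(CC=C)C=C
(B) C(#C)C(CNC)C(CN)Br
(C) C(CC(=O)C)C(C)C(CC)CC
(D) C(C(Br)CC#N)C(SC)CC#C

A

[CX3]=[CX3] describes a non-aromatic C=C double bond between two sp2 carbons (an alkene).
(A) contains a vinyl group (-CH=CH2), which satisfies every atom and bond constraint.
(B) has an ethynyl group (-C#CH) but the C-C bond is a triple bond, not a double bond.
(C) has an ethyl group (-CH2CH3) but its C-C bond is a single bond between CX4 carbons, not CX3=CX3.
(D) has an ethynyl group (-C#CH) but the C-C bond is a triple bond, not a double bond.
So the answer is (A).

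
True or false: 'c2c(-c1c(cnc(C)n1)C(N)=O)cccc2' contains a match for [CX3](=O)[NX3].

True

The pattern [CX3](=O)[NX3] describes a carbonyl carbon bonded to a trivalent nitrogen — an amide.
The molecule carries a primary amide (-C(=O)NH2), whose atoms satisfy every constraint of the query, so the pattern matches.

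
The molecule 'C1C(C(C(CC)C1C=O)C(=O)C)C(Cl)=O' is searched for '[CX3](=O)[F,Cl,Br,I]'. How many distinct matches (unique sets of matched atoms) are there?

1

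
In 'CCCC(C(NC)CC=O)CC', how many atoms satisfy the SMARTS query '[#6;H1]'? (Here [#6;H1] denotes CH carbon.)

The query [#6;H1] means: any carbon bearing exactly one hydrogen.
Check the 12 heavy atoms by environment: 4× C (H2) → no; 3× C (H1) → match; 3× C (H3) → no; 1× N (H1) → no; 1× O (H0) → no.
That gives 3 matching atoms.

3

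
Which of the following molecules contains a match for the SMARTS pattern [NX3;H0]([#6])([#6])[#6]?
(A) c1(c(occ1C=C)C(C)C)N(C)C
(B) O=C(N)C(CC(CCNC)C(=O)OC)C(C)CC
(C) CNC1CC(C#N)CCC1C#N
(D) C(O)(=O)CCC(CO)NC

A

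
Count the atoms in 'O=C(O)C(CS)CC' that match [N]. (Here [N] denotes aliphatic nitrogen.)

0

Check the 8 heavy atoms by environment: 5× C → no; 2× O → no; 1× S → no.
No environment satisfies the query, so 0 matching atoms.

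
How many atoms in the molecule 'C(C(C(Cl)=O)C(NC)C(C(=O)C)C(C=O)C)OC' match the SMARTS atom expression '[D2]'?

4

Check the 18 heavy atoms by environment: 2× C (D2) → match; 6× C (D3) → no; 4× C (D1) → no; 3× O (D1) → no; 1× N (D2) → match; 1× O (D2) → match; 1× Cl (D1) → no.
Summing the matching environments: 2 + 1 + 1 = 4 matching atoms.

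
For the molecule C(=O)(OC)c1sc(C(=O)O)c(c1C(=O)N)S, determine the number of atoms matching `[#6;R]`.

4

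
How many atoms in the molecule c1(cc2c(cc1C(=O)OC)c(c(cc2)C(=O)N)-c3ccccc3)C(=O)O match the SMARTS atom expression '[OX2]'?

2

The query [OX2] means: aliphatic oxygen with two total connections — ether, hydroxyl, or ester single-bond O.
Check the 26 heavy atoms by environment: 16× c (aromatic, X3) → no; 3× C (X3) → no; 3× O (X1) → no; 2× O (X2) → match; 1× C (X4) → no; 1× N (X3) → no.
That gives 2 matching atoms.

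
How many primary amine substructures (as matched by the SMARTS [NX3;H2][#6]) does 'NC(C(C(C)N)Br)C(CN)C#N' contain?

3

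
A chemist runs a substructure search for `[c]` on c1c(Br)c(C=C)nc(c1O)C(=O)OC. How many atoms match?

5

Check the 14 heavy atoms by environment: 1× n (aromatic) → no; 5× c (aromatic) → match; 4× C → no; 3× O → no; 1× Br → no.
That gives 5 matching atoms.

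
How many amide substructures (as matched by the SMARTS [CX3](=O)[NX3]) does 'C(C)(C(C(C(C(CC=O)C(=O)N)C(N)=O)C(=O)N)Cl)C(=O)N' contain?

4

[CX3](=O)[NX3] is the SMARTS for an amide: a carbonyl carbon bonded to a trivalent nitrogen.
The molecule carries 4 separate instances of a primary amide (-C(=O)NH2) meeting every constraint; each maps to a distinct set of atoms, giving 4 matches.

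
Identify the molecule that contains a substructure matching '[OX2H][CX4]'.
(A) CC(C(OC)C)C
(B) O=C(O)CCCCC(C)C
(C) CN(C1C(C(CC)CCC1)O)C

C

[OX2H][CX4] describes a hydroxyl oxygen bound to an sp3 (X4) carbon (an aliphatic alcohol).
(A) has a methoxy ether (-OCH3) but the oxygen has H0 (ether), not H1.
(B) has a carboxylic acid group (-C(=O)OH) but the -OH is on a CX3 carbonyl carbon, not a CX4 carbon.
(C) contains a hydroxyl group (-OH), which satisfies every atom and bond constraint.
So the answer is (C).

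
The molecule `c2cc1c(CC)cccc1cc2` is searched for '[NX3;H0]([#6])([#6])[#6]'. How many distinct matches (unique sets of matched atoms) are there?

0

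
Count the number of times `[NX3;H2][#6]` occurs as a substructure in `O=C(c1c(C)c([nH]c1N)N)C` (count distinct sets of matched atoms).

2

[NX3;H2][#6] is the SMARTS for a primary amine: a trivalent nitrogen with two H attached to carbon.
The molecule carries 2 separate instances of a primary amino group (-NH2) meeting every constraint; each maps to a distinct set of atoms, giving 2 matches.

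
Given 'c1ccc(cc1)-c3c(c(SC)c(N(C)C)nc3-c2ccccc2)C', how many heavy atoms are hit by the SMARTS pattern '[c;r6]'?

17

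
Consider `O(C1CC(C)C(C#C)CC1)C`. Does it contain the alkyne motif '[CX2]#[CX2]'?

The pattern [CX2]#[CX2] describes a carbon-carbon triple bond — an alkyne.
The molecule carries an ethynyl group (-C#CH), whose atoms satisfy every constraint of the query, so the pattern matches.

Yes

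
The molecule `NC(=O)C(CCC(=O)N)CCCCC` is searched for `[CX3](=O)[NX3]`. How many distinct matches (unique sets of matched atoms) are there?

[CX3](=O)[NX3] is the SMARTS for an amide: a carbonyl carbon bonded to a trivalent nitrogen.
The molecule carries 2 separate instances of a primary amide (-C(=O)NH2) meeting every constraint; each maps to a distinct set of atoms, giving 2 matches.

2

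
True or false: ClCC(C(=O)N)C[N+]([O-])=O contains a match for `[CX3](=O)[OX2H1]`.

False

The pattern [CX3](=O)[OX2H1] describes an sp2 carbon double-bonded to O and single-bonded to an -OH oxygen — a carboxylic acid.
The closest candidate here is a primary amide (-C(=O)NH2), but the carbonyl is bonded to N, not to an -OH oxygen. No other fragment satisfies the full query, so there is no match.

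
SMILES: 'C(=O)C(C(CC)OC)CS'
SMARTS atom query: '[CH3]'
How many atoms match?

2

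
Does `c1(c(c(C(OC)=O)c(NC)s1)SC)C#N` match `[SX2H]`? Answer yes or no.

The pattern [SX2H] describes an aliphatic sulfur with two connections, one being H — a thiol.
The closest candidate here is a methylthio ether (-SCH3), but the sulfur has H0 (bonded to two carbons), not H1. No other fragment satisfies the full query, so there is no match.

No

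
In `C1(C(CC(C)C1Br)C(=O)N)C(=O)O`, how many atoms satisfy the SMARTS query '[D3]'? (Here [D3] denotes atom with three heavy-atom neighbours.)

6

The query [D3] means: atom with exactly three heavy-atom neighbours.
Check the 13 heavy atoms by environment: 6× C (D3) → match; 1× C (D2) → no; 3× O (D1) → no; 1× N (D1) → no; 1× C (D1) → no; 1× Br (D1) → no.
That gives 6 matching atoms.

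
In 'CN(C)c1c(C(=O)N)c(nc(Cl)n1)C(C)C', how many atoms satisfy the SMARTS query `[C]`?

The query [C] means: uppercase C matches aliphatic (non-aromatic) carbon only.
Check the 16 heavy atoms by environment: 2× n (aromatic) → no; 4× c (aromatic) → no; 6× C → match; 1× O → no; 2× N → no; 1× Cl → no.
That gives 6 matching atoms.

6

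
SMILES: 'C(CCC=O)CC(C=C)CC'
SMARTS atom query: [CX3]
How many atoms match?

Check the 11 heavy atoms by environment: 7× C (X4) → no; 3× C (X3) → match; 1× O (X1) → no.
That gives 3 matching atoms.

3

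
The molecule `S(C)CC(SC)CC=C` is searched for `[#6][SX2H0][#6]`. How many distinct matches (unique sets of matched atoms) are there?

2

[#6][SX2H0][#6] is the SMARTS for a thioether: an aliphatic sulfur bridging two carbons with no H on the sulfur.
The molecule carries 2 separate instances of a methylthio ether (-SCH3) meeting every constraint; each maps to a distinct set of atoms, giving 2 matches.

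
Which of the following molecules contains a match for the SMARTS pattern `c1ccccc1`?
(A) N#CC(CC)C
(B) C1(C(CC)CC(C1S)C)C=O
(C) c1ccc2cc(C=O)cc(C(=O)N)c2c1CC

C

c1ccccc1 describes six aromatic carbons in a ring (a benzene ring).
(A) has a methyl group (-CH3) but no six-membered all-carbon aromatic ring is present.
(B) has a methyl group (-CH3) but no six-membered all-carbon aromatic ring is present.
(C) contains the required atom environment, so the pattern matches.
So the answer is (C).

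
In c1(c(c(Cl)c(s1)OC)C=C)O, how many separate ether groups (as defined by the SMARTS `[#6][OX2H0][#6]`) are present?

[#6][OX2H0][#6] is the SMARTS for an ether: an aliphatic oxygen bridging two carbons with no H on the oxygen.
Exactly one fragment in the molecule meets all constraints, giving 1 match.

1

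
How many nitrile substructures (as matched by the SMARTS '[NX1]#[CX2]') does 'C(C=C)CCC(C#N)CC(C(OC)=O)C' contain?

[NX1]#[CX2] is the SMARTS for a nitrile: a nitrogen triple-bonded to a two-connected carbon.
Exactly one fragment in the molecule meets all constraints, giving 1 match.

1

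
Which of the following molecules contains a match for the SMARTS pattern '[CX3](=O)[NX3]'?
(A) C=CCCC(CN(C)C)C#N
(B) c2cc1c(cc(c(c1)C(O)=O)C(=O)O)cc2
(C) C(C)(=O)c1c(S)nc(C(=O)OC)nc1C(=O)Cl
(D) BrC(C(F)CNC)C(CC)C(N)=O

D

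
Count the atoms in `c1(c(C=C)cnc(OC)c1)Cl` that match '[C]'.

The query [C] means: uppercase C matches aliphatic (non-aromatic) carbon only.
Check the 11 heavy atoms by environment: 1× n (aromatic) → no; 5× c (aromatic) → no; 1× Cl → no; 3× C → match; 1× O → no.
That gives 3 matching atoms.

3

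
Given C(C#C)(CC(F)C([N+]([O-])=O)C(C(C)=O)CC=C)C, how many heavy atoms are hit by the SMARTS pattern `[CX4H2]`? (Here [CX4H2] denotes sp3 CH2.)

The query [CX4H2] means: sp3 carbon (X4) with exactly two hydrogens.
Check the 18 heavy atoms by environment: 2× C (H2, X4) → match; 4× C (H1, X4) → no; 2× C (H3, X4) → no; 1× F (H0, X1) → no; 1× C (H0, X3) → no; 2× O (H0, X1) → no; 1× C (H0, X2) → no; 1× C (H1, X2) → no; 1× C (H1, X3) → no; 1× C (H2, X3) → no; 1× N (charge +1, H0, X3) → no; 1× O (charge -1, H0, X1) → no.
That gives 2 matching atoms.

2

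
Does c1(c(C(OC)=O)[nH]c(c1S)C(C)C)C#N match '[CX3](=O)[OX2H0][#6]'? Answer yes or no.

The pattern [CX3](=O)[OX2H0][#6] describes a carbonyl carbon bonded to an oxygen that is itself bonded to carbon (no H on that O) — an ester.
The molecule carries a methyl-ester group (-C(=O)OCH3), whose atoms satisfy every constraint of the query, so the pattern matches.

Yes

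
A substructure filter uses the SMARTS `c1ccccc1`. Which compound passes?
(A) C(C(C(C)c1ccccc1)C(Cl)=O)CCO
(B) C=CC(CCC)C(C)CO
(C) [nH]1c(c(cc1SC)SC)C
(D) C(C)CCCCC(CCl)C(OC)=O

c1ccccc1 describes six aromatic carbons in a ring (a benzene ring).
(A) contains a phenyl ring, which satisfies every atom and bond constraint.
(B) has a methyl group (-CH3) but no six-membered all-carbon aromatic ring is present.
(C) has a methyl group (-CH3) but no six-membered all-carbon aromatic ring is present.
(D) has a methyl group (-CH3) but no six-membered all-carbon aromatic ring is present.
So the answer is (A).

A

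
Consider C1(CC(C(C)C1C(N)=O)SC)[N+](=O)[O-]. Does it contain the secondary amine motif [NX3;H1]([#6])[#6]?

No

The pattern [NX3;H1]([#6])[#6] describes a trivalent nitrogen with one H, bonded to two carbons — a secondary amine.
The closest candidate here is a primary amide (-C(=O)NH2), but the -C(=O)NH2 nitrogen has H2, not H1. No other fragment satisfies the full query, so there is no match.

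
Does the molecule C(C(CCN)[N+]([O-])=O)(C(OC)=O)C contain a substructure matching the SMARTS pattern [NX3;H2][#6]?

The pattern [NX3;H2][#6] describes a trivalent nitrogen with two H attached to carbon — a primary amine.
The molecule carries a primary amino group (-NH2), whose atoms satisfy every constraint of the query, so the pattern matches.

Yes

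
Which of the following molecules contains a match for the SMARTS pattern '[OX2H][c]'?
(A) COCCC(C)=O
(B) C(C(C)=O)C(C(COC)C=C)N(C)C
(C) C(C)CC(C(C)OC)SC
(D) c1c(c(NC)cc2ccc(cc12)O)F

[OX2H][c] describes a hydroxyl oxygen attached to an aromatic carbon (a phenol).
(A) has a methoxy ether (-OCH3) but the oxygen has H0, not H1.
(B) has a methoxy ether (-OCH3) but the oxygen has H0, not H1.
(C) has a methoxy ether (-OCH3) but the oxygen has H0, not H1.
(D) contains a hydroxyl group (-OH), which satisfies every atom and bond constraint.
So the answer is (D).

D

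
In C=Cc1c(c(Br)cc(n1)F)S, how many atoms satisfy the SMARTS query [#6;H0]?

4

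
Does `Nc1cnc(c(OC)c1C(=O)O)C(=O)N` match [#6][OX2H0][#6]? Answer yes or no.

The pattern [#6][OX2H0][#6] describes an aliphatic oxygen bridging two carbons with no H on the oxygen — an ether.
The molecule carries a methoxy ether (-OCH3), whose atoms satisfy every constraint of the query, so the pattern matches.

Yes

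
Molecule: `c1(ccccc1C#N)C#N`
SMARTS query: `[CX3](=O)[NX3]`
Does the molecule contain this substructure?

The pattern [CX3](=O)[NX3] describes a carbonyl carbon bonded to a trivalent nitrogen — an amide.
The closest candidate here is a nitrile (-C#N), but the nitrile N is NX1 (triple-bonded), not NX3. No other fragment satisfies the full query, so there is no match.

No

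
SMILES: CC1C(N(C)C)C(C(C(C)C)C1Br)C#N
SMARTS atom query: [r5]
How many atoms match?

Check the 15 heavy atoms by environment: 5× C (in 5-ring) → match; 1× Br (acyclic) → no; 2× N (acyclic) → no; 7× C (acyclic) → no.
That gives 5 matching atoms.

5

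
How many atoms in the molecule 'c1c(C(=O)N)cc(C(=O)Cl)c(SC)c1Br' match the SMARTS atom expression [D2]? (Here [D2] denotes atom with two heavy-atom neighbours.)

3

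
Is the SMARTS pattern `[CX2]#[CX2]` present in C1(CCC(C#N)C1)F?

The pattern [CX2]#[CX2] describes a carbon-carbon triple bond — an alkyne.
The closest candidate here is a nitrile (-C#N), but the triple bond is C#N, not C#C. No other fragment satisfies the full query, so there is no match.

No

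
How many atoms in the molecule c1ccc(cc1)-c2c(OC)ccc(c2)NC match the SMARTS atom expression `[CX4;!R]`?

Check the 16 heavy atoms by environment: 12× c (aromatic, X3, in 6-ring) → no; 1× N (X3, acyclic) → no; 2× C (X4, acyclic) → match; 1× O (X2, acyclic) → no.
That gives 2 matching atoms.

2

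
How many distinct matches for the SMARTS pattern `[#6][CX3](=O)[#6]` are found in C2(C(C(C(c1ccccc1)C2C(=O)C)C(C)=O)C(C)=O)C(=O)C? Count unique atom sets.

4

[#6][CX3](=O)[#6] is the SMARTS for a ketone: a carbonyl carbon (no H) flanked by two carbons.
The molecule carries 4 separate instances of an acetyl/ketone group (-C(=O)CH3) meeting every constraint; each maps to a distinct set of atoms, giving 4 matches.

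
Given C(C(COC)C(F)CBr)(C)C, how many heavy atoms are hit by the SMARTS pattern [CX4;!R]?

8

The query [CX4;!R] means: aliphatic carbon with four total connections, not in a ring.
Check the 11 heavy atoms by environment: 8× C (X4, acyclic) → match; 1× Br (X1, acyclic) → no; 1× O (X2, acyclic) → no; 1× F (X1, acyclic) → no.
That gives 8 matching atoms.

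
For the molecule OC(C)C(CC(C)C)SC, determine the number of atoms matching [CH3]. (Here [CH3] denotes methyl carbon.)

4

The query [CH3] means: aliphatic carbon with exactly three hydrogens.
Check the 10 heavy atoms by environment: 4× C (H3) → match; 3× C (H1) → no; 1× C (H2) → no; 1× S (H0) → no; 1× O (H1) → no.
That gives 4 matching atoms.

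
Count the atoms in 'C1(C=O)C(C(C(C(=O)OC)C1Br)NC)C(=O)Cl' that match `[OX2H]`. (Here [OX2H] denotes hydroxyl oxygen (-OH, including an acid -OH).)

0

The query [OX2H] means: aliphatic oxygen with two connections, one of which is H — an -OH oxygen.
Check the 17 heavy atoms by environment: 5× C (H1, X4) → no; 2× C (H0, X3) → no; 3× O (H0, X1) → no; 1× Cl (H0, X1) → no; 1× Br (H0, X1) → no; 1× O (H0, X2) → no; 2× C (H3, X4) → no; 1× N (H1, X3) → no; 1× C (H1, X3) → no.
No environment satisfies the query, so 0 matching atoms.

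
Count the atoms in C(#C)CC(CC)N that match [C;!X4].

2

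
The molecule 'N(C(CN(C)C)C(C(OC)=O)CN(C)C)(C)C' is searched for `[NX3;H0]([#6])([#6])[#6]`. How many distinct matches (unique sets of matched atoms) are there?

[NX3;H0]([#6])([#6])[#6] is the SMARTS for a tertiary amine: a trivalent nitrogen with no H, bonded to three carbons.
The molecule carries 3 separate instances of a dimethylamino group (-N(CH3)2) meeting every constraint; each maps to a distinct set of atoms, giving 3 matches.

3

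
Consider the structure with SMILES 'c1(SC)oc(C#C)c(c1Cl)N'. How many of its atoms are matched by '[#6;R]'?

4

The query [#6;R] means: carbon that is part of a ring.
Check the 11 heavy atoms by environment: 1× o (aromatic, in 5-ring) → no; 4× c (aromatic, in 5-ring) → match; 1× N (acyclic) → no; 1× S (acyclic) → no; 3× C (acyclic) → no; 1× Cl (acyclic) → no.
That gives 4 matching atoms.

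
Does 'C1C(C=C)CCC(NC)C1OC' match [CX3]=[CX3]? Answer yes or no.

Yes

The pattern [CX3]=[CX3] describes a non-aromatic C=C double bond between two sp2 carbons — an alkene.
The molecule carries a vinyl group (-CH=CH2), whose atoms satisfy every constraint of the query, so the pattern matches.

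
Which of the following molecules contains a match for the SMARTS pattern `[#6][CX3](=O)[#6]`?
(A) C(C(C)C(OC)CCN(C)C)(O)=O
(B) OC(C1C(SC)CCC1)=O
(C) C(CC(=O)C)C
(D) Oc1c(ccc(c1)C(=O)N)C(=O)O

C

[#6][CX3](=O)[#6] describes a carbonyl carbon (no H) flanked by two carbons (a ketone).
(A) has a carboxylic acid group (-C(=O)OH) but one neighbour of the carbonyl carbon is O, not C.
(B) has a carboxylic acid group (-C(=O)OH) but one neighbour of the carbonyl carbon is O, not C.
(C) contains an acetyl/ketone group (-C(=O)CH3), which satisfies every atom and bond constraint.
(D) has a carboxylic acid group (-C(=O)OH) but one neighbour of the carbonyl carbon is O, not C.
So the answer is (C).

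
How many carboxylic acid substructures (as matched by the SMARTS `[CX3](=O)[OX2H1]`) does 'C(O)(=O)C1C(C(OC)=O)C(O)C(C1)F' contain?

1

[CX3](=O)[OX2H1] is the SMARTS for a carboxylic acid: an sp2 carbon double-bonded to O and single-bonded to an -OH oxygen.
Exactly one fragment in the molecule meets all constraints, giving 1 match.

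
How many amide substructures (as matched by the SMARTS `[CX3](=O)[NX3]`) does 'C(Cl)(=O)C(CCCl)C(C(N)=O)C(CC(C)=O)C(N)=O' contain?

[CX3](=O)[NX3] is the SMARTS for an amide: a carbonyl carbon bonded to a trivalent nitrogen.
The molecule carries 2 separate instances of a primary amide (-C(=O)NH2) meeting every constraint; each maps to a distinct set of atoms, giving 2 matches.

2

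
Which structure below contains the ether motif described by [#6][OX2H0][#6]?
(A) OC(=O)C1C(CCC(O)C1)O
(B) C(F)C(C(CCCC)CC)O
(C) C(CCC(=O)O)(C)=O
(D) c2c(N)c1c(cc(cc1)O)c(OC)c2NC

[#6][OX2H0][#6] describes an aliphatic oxygen bridging two carbons with no H on the oxygen (an ether).
(A) has a hydroxyl group (-OH) but the oxygen has H1, not H0 bridging two carbons.
(B) has a hydroxyl group (-OH) but the oxygen has H1, not H0 bridging two carbons.
(C) has a carboxylic acid group (-C(=O)OH) but the -OH oxygen has H1; the =O is OX1, not OX2.
(D) contains a methoxy ether (-OCH3), which satisfies every atom and bond constraint.
So the answer is (D).

D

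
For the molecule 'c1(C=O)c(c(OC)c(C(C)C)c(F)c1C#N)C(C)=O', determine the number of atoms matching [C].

The query [C] means: uppercase C matches aliphatic (non-aromatic) carbon only.
Check the 19 heavy atoms by environment: 6× c (aromatic) → no; 8× C → match; 3× O → no; 1× N → no; 1× F → no.
That gives 8 matching atoms.

8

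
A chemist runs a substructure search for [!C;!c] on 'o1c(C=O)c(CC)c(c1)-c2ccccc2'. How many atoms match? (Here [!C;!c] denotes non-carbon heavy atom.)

The query [!C;!c] means: neither aliphatic nor aromatic carbon — same as [!#6].
Check the 15 heavy atoms by environment: 1× o (aromatic) → match; 10× c (aromatic) → no; 3× C → no; 1× O → match.
Summing the matching environments: 1 + 1 = 2 matching atoms.

2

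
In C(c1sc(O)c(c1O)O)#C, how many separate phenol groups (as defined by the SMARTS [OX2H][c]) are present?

[OX2H][c] is the SMARTS for a phenol: a hydroxyl oxygen attached to an aromatic carbon.
The molecule carries 3 separate instances of a hydroxyl group (-OH) meeting every constraint; each maps to a distinct set of atoms, giving 3 matches.

3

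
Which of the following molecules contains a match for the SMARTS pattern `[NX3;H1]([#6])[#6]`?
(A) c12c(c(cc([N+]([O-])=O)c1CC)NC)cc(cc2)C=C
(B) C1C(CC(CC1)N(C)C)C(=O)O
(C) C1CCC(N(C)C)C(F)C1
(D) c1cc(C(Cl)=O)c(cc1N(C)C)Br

A

[NX3;H1]([#6])[#6] describes a trivalent nitrogen with one H, bonded to two carbons (a secondary amine).
(A) contains an N-methylamino group (-NHCH3), which satisfies every atom and bond constraint.
(B) has a dimethylamino group (-N(CH3)2) but the nitrogen has H0, not H1.
(C) has a dimethylamino group (-N(CH3)2) but the nitrogen has H0, not H1.
(D) has a dimethylamino group (-N(CH3)2) but the nitrogen has H0, not H1.
So the answer is (A).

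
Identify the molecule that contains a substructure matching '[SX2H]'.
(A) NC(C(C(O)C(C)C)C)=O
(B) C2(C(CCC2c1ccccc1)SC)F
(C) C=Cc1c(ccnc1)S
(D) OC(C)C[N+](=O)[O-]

C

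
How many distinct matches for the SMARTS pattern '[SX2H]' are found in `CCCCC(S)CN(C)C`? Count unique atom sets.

1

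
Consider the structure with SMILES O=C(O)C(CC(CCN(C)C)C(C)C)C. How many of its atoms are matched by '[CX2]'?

0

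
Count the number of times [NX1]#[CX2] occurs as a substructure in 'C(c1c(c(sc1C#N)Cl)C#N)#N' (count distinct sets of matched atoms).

3

[NX1]#[CX2] is the SMARTS for a nitrile: a nitrogen triple-bonded to a two-connected carbon.
The molecule carries 3 separate instances of a nitrile (-C#N) meeting every constraint; each maps to a distinct set of atoms, giving 3 matches.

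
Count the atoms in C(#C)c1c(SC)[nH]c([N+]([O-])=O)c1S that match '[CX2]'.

2

Check the 13 heavy atoms by environment: 1× n (aromatic, X3) → no; 4× c (aromatic, X3) → no; 1× N (charge +1, X3) → no; 1× O (charge -1, X1) → no; 1× O (X1) → no; 2× S (X2) → no; 1× C (X4) → no; 2× C (X2) → match.
That gives 2 matching atoms.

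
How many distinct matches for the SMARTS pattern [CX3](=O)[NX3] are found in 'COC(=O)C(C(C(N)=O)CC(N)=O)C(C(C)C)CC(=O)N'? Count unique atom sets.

[CX3](=O)[NX3] is the SMARTS for an amide: a carbonyl carbon bonded to a trivalent nitrogen.
The molecule carries 3 separate instances of a primary amide (-C(=O)NH2) meeting every constraint; each maps to a distinct set of atoms, giving 3 matches.

3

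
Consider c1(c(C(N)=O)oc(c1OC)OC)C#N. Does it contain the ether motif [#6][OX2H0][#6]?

The pattern [#6][OX2H0][#6] describes an aliphatic oxygen bridging two carbons with no H on the oxygen — an ether.
The molecule carries a methoxy ether (-OCH3), whose atoms satisfy every constraint of the query, so the pattern matches.

Yes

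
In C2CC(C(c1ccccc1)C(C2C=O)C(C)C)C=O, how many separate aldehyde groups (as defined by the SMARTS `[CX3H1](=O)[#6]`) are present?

2

[CX3H1](=O)[#6] is the SMARTS for an aldehyde: an sp2 carbon with one H, double-bonded to O and single-bonded to carbon.
The molecule carries 2 separate instances of an aldehyde (-CHO) meeting every constraint; each maps to a distinct set of atoms, giving 2 matches.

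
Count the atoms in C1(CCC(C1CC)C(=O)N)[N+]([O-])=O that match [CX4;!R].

Check the 13 heavy atoms by environment: 5× C (X4, in 5-ring) → no; 1× C (X3, acyclic) → no; 2× O (X1, acyclic) → no; 1× N (X3, acyclic) → no; 1× N (charge +1, X3, acyclic) → no; 1× O (charge -1, X1, acyclic) → no; 2× C (X4, acyclic) → match.
That gives 2 matching atoms.

2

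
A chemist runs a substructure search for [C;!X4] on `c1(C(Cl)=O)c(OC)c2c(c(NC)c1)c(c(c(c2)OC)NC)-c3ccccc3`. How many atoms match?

Check the 27 heavy atoms by environment: 16× c (aromatic, X3) → no; 1× C (X3) → match; 1× O (X1) → no; 1× Cl (X1) → no; 2× O (X2) → no; 4× C (X4) → no; 2× N (X3) → no.
That gives 1 matching atom.

1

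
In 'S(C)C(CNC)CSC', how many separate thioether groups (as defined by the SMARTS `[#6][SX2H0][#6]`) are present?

[#6][SX2H0][#6] is the SMARTS for a thioether: an aliphatic sulfur bridging two carbons with no H on the sulfur.
The molecule carries 2 separate instances of a methylthio ether (-SCH3) meeting every constraint; each maps to a distinct set of atoms, giving 2 matches.

2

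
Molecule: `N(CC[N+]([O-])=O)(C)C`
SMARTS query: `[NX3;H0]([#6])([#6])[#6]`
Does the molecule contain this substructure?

The pattern [NX3;H0]([#6])([#6])[#6] describes a trivalent nitrogen with no H, bonded to three carbons — a tertiary amine.
The molecule carries a dimethylamino group (-N(CH3)2), whose atoms satisfy every constraint of the query, so the pattern matches.

Yes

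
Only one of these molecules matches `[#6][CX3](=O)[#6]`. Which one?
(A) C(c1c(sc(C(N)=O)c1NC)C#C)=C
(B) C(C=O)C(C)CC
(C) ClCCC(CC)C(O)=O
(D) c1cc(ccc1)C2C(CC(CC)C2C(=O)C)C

D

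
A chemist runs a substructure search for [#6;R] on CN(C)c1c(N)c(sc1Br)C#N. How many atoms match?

4

The query [#6;R] means: carbon that is part of a ring.
Check the 12 heavy atoms by environment: 1× s (aromatic, in 5-ring) → no; 4× c (aromatic, in 5-ring) → match; 1× Br (acyclic) → no; 3× N (acyclic) → no; 3× C (acyclic) → no.
That gives 4 matching atoms.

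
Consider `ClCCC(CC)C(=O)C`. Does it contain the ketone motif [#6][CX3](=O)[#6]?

Yes

The pattern [#6][CX3](=O)[#6] describes a carbonyl carbon (no H) flanked by two carbons — a ketone.
The molecule carries an acetyl/ketone group (-C(=O)CH3), whose atoms satisfy every constraint of the query, so the pattern matches.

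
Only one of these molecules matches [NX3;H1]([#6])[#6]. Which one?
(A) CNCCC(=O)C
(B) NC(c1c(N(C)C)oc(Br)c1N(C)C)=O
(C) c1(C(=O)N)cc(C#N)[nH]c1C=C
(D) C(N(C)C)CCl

A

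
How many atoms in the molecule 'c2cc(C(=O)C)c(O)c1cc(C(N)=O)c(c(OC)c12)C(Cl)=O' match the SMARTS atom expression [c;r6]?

The query [c;r6] means: aromatic carbon that belongs to a six-membered ring.
Check the 22 heavy atoms by environment: 10× c (aromatic, in 6-ring) → match; 5× C (acyclic) → no; 5× O (acyclic) → no; 1× N (acyclic) → no; 1× Cl (acyclic) → no.
That gives 10 matching atoms.

10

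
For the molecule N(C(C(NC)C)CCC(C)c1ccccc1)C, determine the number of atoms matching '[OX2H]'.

The query [OX2H] means: aliphatic oxygen with two connections, one of which is H — an -OH oxygen.
Check the 17 heavy atoms by environment: 4× C (H3, X4) → no; 3× C (H1, X4) → no; 2× C (H2, X4) → no; 2× N (H1, X3) → no; 1× c (aromatic, H0, X3) → no; 5× c (aromatic, H1, X3) → no.
No environment satisfies the query, so 0 matching atoms.

0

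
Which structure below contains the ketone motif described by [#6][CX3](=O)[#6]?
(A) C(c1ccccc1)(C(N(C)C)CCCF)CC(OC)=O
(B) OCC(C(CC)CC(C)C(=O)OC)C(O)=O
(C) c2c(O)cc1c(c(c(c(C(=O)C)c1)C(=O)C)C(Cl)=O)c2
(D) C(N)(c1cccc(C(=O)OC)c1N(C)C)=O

C

[#6][CX3](=O)[#6] describes a carbonyl carbon (no H) flanked by two carbons (a ketone).
(A) has a methyl-ester group (-C(=O)OCH3) but one neighbour of the carbonyl carbon is O, not C.
(B) has a methyl-ester group (-C(=O)OCH3) but one neighbour of the carbonyl carbon is O, not C.
(C) contains an acetyl/ketone group (-C(=O)CH3), which satisfies every atom and bond constraint.
(D) has a primary amide (-C(=O)NH2) but one neighbour of the carbonyl carbon is N, not C.
So the answer is (C).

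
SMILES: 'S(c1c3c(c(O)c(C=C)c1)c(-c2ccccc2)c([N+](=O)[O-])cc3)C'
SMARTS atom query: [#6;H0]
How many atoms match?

The query [#6;H0] means: any carbon with no attached hydrogen.
Check the 24 heavy atoms by environment: 8× c (aromatic, H0) → match; 8× c (aromatic, H1) → no; 1× S (H0) → no; 1× C (H3) → no; 1× O (H1) → no; 1× C (H1) → no; 1× C (H2) → no; 1× N (charge +1, H0) → no; 1× O (charge -1, H0) → no; 1× O (H0) → no.
That gives 8 matching atoms.

8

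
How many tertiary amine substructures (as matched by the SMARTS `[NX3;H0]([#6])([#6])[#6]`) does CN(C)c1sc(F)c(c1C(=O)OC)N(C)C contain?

[NX3;H0]([#6])([#6])[#6] is the SMARTS for a tertiary amine: a trivalent nitrogen with no H, bonded to three carbons.
The molecule carries 2 separate instances of a dimethylamino group (-N(CH3)2) meeting every constraint; each maps to a distinct set of atoms, giving 2 matches.

2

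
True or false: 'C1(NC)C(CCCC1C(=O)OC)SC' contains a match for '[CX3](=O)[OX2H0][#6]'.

True

The pattern [CX3](=O)[OX2H0][#6] describes a carbonyl carbon bonded to an oxygen that is itself bonded to carbon (no H on that O) — an ester.
The molecule carries a methyl-ester group (-C(=O)OCH3), whose atoms satisfy every constraint of the query, so the pattern matches.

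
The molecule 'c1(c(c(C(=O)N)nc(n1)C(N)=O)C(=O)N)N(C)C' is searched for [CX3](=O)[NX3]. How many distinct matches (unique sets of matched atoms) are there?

3

[CX3](=O)[NX3] is the SMARTS for an amide: a carbonyl carbon bonded to a trivalent nitrogen.
The molecule carries 3 separate instances of a primary amide (-C(=O)NH2) meeting every constraint; each maps to a distinct set of atoms, giving 3 matches.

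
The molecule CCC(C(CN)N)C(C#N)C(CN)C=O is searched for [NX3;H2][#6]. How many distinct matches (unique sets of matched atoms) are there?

3

[NX3;H2][#6] is the SMARTS for a primary amine: a trivalent nitrogen with two H attached to carbon.
The molecule carries 3 separate instances of a primary amino group (-NH2) meeting every constraint; each maps to a distinct set of atoms, giving 3 matches.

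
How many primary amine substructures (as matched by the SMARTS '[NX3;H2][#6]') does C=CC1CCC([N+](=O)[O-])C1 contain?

0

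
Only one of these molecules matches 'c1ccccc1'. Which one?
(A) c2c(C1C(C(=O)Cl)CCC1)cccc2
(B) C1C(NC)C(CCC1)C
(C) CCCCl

A

c1ccccc1 describes six aromatic carbons in a ring (a benzene ring).
(A) contains a phenyl ring, which satisfies every atom and bond constraint.
(B) has a methyl group (-CH3) but no six-membered all-carbon aromatic ring is present.
(C) has a methyl group (-CH3) but no six-membered all-carbon aromatic ring is present.
So the answer is (A).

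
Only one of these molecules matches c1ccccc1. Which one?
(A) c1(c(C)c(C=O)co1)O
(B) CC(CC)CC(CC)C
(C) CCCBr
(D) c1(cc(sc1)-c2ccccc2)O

c1ccccc1 describes six aromatic carbons in a ring (a benzene ring).
(A) has a methyl group (-CH3) but no six-membered all-carbon aromatic ring is present.
(B) has a methyl group (-CH3) but no six-membered all-carbon aromatic ring is present.
(C) has a methyl group (-CH3) but no six-membered all-carbon aromatic ring is present.
(D) contains a phenyl ring, which satisfies every atom and bond constraint.
So the answer is (D).

D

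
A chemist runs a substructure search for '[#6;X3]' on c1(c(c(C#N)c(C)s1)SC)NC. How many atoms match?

4

The query [#6;X3] means: any carbon (aromatic or not) with three total connections.
Check the 12 heavy atoms by environment: 1× s (aromatic, X2) → no; 4× c (aromatic, X3) → match; 3× C (X4) → no; 1× N (X3) → no; 1× C (X2) → no; 1× N (X1) → no; 1× S (X2) → no.
That gives 4 matching atoms.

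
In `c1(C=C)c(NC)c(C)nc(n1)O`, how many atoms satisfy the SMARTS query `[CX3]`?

2

Check the 12 heavy atoms by environment: 2× n (aromatic, X2) → no; 4× c (aromatic, X3) → no; 2× C (X4) → no; 2× C (X3) → match; 1× O (X2) → no; 1× N (X3) → no.
That gives 2 matching atoms.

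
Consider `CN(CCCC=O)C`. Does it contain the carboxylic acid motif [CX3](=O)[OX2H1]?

The pattern [CX3](=O)[OX2H1] describes an sp2 carbon double-bonded to O and single-bonded to an -OH oxygen — a carboxylic acid.
The closest candidate here is an aldehyde (-CHO), but there is no singly-bonded oxygen on the carbonyl carbon. No other fragment satisfies the full query, so there is no match.

No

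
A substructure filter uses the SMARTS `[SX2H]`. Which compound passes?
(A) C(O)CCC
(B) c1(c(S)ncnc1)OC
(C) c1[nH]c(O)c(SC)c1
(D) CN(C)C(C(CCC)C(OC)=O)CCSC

B

[SX2H] describes an aliphatic sulfur with two connections, one being H (a thiol).
(A) has a hydroxyl group (-OH) but it is an -OH, not an -SH.
(B) contains a thiol (-SH), which satisfies every atom and bond constraint.
(C) has a hydroxyl group (-OH) but it is an -OH, not an -SH.
(D) has a methylthio ether (-SCH3) but the sulfur has H0 (bonded to two carbons), not H1.
So the answer is (B).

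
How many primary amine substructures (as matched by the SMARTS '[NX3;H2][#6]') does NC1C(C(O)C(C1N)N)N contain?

[NX3;H2][#6] is the SMARTS for a primary amine: a trivalent nitrogen with two H attached to carbon.
The molecule carries 4 separate instances of a primary amino group (-NH2) meeting every constraint; each maps to a distinct set of atoms, giving 4 matches.

4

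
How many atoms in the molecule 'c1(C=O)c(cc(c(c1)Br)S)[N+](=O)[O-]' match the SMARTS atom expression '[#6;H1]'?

The query [#6;H1] means: any carbon bearing exactly one hydrogen.
Check the 13 heavy atoms by environment: 4× c (aromatic, H0) → no; 2× c (aromatic, H1) → match; 1× C (H1) → match; 2× O (H0) → no; 1× Br (H0) → no; 1× N (charge +1, H0) → no; 1× O (charge -1, H0) → no; 1× S (H1) → no.
Summing the matching environments: 2 + 1 = 3 matching atoms.

3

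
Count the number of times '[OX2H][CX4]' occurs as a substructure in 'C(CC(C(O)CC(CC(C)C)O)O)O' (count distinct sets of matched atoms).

4

[OX2H][CX4] is the SMARTS for an aliphatic alcohol: a hydroxyl oxygen bound to an sp3 (X4) carbon.
The molecule carries 4 separate instances of a hydroxyl group (-OH) meeting every constraint; each maps to a distinct set of atoms, giving 4 matches.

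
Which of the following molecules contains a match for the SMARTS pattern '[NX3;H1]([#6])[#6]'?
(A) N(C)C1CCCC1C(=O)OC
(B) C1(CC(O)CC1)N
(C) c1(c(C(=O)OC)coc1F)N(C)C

A

[NX3;H1]([#6])[#6] describes a trivalent nitrogen with one H, bonded to two carbons (a secondary amine).
(A) contains an N-methylamino group (-NHCH3), which satisfies every atom and bond constraint.
(B) has a primary amino group (-NH2) but the nitrogen has H2 and only one carbon neighbour.
(C) has a dimethylamino group (-N(CH3)2) but the nitrogen has H0, not H1.
So the answer is (A).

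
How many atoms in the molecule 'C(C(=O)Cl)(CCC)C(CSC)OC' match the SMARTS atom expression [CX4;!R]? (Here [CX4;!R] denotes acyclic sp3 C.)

8

Check the 13 heavy atoms by environment: 8× C (X4, acyclic) → match; 1× C (X3, acyclic) → no; 1× O (X1, acyclic) → no; 1× Cl (X1, acyclic) → no; 1× S (X2, acyclic) → no; 1× O (X2, acyclic) → no.
That gives 8 matching atoms.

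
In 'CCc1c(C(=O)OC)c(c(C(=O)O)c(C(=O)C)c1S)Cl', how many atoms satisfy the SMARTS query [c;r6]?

The query [c;r6] means: aromatic carbon that belongs to a six-membered ring.
Check the 20 heavy atoms by environment: 6× c (aromatic, in 6-ring) → match; 7× C (acyclic) → no; 5× O (acyclic) → no; 1× Cl (acyclic) → no; 1× S (acyclic) → no.
That gives 6 matching atoms.

6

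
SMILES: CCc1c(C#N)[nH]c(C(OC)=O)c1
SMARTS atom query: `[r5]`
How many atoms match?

5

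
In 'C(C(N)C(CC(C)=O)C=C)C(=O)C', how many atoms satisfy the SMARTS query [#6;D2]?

3

Check the 13 heavy atoms by environment: 3× C (D2) → match; 4× C (D3) → no; 3× C (D1) → no; 1× N (D1) → no; 2× O (D1) → no.
That gives 3 matching atoms.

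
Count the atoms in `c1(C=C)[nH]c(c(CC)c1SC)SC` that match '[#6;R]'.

The query [#6;R] means: carbon that is part of a ring.
Check the 13 heavy atoms by environment: 1× n (aromatic, in 5-ring) → no; 4× c (aromatic, in 5-ring) → match; 6× C (acyclic) → no; 2× S (acyclic) → no.
That gives 4 matching atoms.

4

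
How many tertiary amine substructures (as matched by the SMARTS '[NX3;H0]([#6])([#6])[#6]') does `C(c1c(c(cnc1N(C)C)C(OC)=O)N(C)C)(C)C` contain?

2

[NX3;H0]([#6])([#6])[#6] is the SMARTS for a tertiary amine: a trivalent nitrogen with no H, bonded to three carbons.
The molecule carries 2 separate instances of a dimethylamino group (-N(CH3)2) meeting every constraint; each maps to a distinct set of atoms, giving 2 matches.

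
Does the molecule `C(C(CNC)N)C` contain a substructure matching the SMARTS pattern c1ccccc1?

No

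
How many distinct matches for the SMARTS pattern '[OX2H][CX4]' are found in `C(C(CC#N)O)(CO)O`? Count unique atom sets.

3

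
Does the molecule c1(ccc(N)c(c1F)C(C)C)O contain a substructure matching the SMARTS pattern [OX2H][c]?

The pattern [OX2H][c] describes a hydroxyl oxygen attached to an aromatic carbon — a phenol.
The molecule carries a hydroxyl group (-OH), whose atoms satisfy every constraint of the query, so the pattern matches.

Yes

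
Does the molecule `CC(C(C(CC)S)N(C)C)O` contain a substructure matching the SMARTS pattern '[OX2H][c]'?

The pattern [OX2H][c] describes a hydroxyl oxygen attached to an aromatic carbon — a phenol.
The closest candidate here is a hydroxyl group (-OH), but the -OH is on an aliphatic carbon, not an aromatic c. No other fragment satisfies the full query, so there is no match.

No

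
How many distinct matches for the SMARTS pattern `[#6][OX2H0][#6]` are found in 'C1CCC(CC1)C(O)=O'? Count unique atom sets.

0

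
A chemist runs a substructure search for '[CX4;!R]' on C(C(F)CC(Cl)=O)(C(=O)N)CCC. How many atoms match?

6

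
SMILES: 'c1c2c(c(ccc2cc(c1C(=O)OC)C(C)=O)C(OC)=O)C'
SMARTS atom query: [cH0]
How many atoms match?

The query [cH0] means: aromatic carbon with no attached hydrogen (substituted or ring-fusion).
Check the 22 heavy atoms by environment: 6× c (aromatic, H0) → match; 4× c (aromatic, H1) → no; 4× C (H3) → no; 3× C (H0) → no; 5× O (H0) → no.
That gives 6 matching atoms.

6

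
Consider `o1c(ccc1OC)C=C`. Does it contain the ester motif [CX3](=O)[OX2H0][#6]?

The pattern [CX3](=O)[OX2H0][#6] describes a carbonyl carbon bonded to an oxygen that is itself bonded to carbon (no H on that O) — an ester.
The closest candidate here is a methoxy ether (-OCH3), but the ether oxygen is not adjacent to a C=O carbon. No other fragment satisfies the full query, so there is no match.

No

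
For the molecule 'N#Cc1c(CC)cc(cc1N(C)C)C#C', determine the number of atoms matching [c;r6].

The query [c;r6] means: aromatic carbon that belongs to a six-membered ring.
Check the 15 heavy atoms by environment: 6× c (aromatic, in 6-ring) → match; 7× C (acyclic) → no; 2× N (acyclic) → no.
That gives 6 matching atoms.

6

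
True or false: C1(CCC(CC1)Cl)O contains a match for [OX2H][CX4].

True

The pattern [OX2H][CX4] describes a hydroxyl oxygen bound to an sp3 (X4) carbon — an aliphatic alcohol.
The molecule carries a hydroxyl group (-OH), whose atoms satisfy every constraint of the query, so the pattern matches.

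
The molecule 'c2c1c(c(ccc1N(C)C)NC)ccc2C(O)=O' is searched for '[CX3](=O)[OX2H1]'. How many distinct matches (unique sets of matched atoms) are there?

1

[CX3](=O)[OX2H1] is the SMARTS for a carboxylic acid: an sp2 carbon double-bonded to O and single-bonded to an -OH oxygen.
Exactly one fragment in the molecule meets all constraints, giving 1 match.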